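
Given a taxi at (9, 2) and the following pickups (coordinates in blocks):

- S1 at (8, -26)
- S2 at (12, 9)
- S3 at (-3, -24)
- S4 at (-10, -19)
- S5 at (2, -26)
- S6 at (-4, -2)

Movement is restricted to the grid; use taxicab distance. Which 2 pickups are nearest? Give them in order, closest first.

S2, S6

Distances from (9, 2):
S1: |-1| + |-28| = 1 + 28 = 29 blocks
S2: |3| + |7| = 3 + 7 = 10 blocks
S3: |-12| + |-26| = 12 + 26 = 38 blocks
S4: |-19| + |-21| = 19 + 21 = 40 blocks
S5: |-7| + |-28| = 7 + 28 = 35 blocks
S6: |-13| + |-4| = 13 + 4 = 17 blocks
Sorted: S2 (10 blocks) < S6 (17 blocks) < S1 (29 blocks) < S5 (35 blocks) < …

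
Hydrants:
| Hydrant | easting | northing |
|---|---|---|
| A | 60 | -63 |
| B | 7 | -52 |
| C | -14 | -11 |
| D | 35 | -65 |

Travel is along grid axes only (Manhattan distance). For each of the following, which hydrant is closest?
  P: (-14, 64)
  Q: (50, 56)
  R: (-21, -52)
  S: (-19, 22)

P at (-14, 64):
  A: 201
  B: 137
  C: 75
  D: 178
  → nearest: C (75)
Q at (50, 56):
  A: 129
  B: 151
  C: 131
  D: 136
  → nearest: A (129)
R at (-21, -52):
  A: 92
  B: 28
  C: 48
  D: 69
  → nearest: B (28)
S at (-19, 22):
  A: 164
  B: 100
  C: 38
  D: 141
  → nearest: C (38)

P→C; Q→A; R→B; S→C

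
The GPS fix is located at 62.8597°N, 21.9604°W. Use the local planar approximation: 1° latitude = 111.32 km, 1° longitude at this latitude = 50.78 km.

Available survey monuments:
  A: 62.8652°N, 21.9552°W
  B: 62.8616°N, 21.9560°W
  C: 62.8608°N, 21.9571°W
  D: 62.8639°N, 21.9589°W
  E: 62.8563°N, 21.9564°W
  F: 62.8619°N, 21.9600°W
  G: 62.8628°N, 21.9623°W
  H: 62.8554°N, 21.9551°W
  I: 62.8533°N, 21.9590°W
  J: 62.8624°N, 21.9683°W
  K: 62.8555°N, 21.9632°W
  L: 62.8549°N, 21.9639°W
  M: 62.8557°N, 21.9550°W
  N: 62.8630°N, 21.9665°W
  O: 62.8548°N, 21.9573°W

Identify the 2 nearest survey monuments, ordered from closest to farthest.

C, F

Distances from 62.8597°N, 21.9604°W:
A: 0.6668 km
B: 0.3077 km
C: 0.2075 km
D: 0.4737 km
E: 0.4295 km
F: 0.2457 km
G: 0.3583 km
H: 0.5491 km
I: 0.7160 km
J: 0.5013 km
K: 0.4887 km
L: 0.5631 km
M: 0.5229 km
N: 0.4805 km
O: 0.5677 km
Sorted: C (0.2075 km) < F (0.2457 km) < B (0.3077 km) < G (0.3583 km) < …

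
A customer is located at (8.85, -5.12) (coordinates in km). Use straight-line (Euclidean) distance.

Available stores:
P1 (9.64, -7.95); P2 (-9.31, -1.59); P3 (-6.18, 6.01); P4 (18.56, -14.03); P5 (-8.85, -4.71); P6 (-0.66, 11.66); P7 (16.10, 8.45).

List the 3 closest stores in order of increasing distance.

Distances from (8.85, -5.12):
P1: √((0.79)² + (-2.83)²) = √(0.6241 + 8.0089) = 2.94 km
P2: √((-18.16)² + (3.53)²) = √(329.7856 + 12.4609) = 18.50 km
P3: √((-15.03)² + (11.13)²) = √(225.9009 + 123.8769) = 18.70 km
P4: √((9.71)² + (-8.91)²) = √(94.2841 + 79.3881) = 13.18 km
P5: √((-17.70)² + (0.41)²) = √(313.2900 + 0.1681) = 17.70 km
P6: √((-9.51)² + (16.78)²) = √(90.4401 + 281.5684) = 19.29 km
P7: √((7.25)² + (13.57)²) = √(52.5625 + 184.1449) = 15.39 km
Sorted: P1 (2.94 km) < P4 (13.18 km) < P7 (15.39 km) < P5 (17.70 km) < P2 (18.50 km) < …

P1, P4, P7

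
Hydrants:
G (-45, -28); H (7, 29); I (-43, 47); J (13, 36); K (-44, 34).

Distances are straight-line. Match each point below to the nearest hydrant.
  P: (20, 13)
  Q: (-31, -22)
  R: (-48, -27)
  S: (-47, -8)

P at (20, 13):
  G: √((-65)² + (-41)²) = √(4225.000 + 1681.000) = 76.9
  H: √((-13)² + (16)²) = √(169.000 + 256.000) = 20.6
  I: √((-63)² + (34)²) = √(3969.000 + 1156.000) = 71.6
  J: √((-7)² + (23)²) = √(49.000 + 529.000) = 24.0
  K: √((-64)² + (21)²) = √(4096.000 + 441.000) = 67.4
  → nearest: H (20.6)
Q at (-31, -22):
  G: √((-14)² + (-6)²) = √(196.000 + 36.000) = 15.2
  H: √((38)² + (51)²) = √(1444.000 + 2601.000) = 63.6
  I: √((-12)² + (69)²) = √(144.000 + 4761.000) = 70.0
  J: √((44)² + (58)²) = √(1936.000 + 3364.000) = 72.8
  K: √((-13)² + (56)²) = √(169.000 + 3136.000) = 57.5
  → nearest: G (15.2)
R at (-48, -27):
  G: √((3)² + (-1)²) = √(9.000 + 1.000) = 3.2
  H: √((55)² + (56)²) = √(3025.000 + 3136.000) = 78.5
  I: √((5)² + (74)²) = √(25.000 + 5476.000) = 74.2
  J: √((61)² + (63)²) = √(3721.000 + 3969.000) = 87.7
  K: √((4)² + (61)²) = √(16.000 + 3721.000) = 61.1
  → nearest: G (3.2)
S at (-47, -8):
  G: √((2)² + (-20)²) = √(4.000 + 400.000) = 20.1
  H: √((54)² + (37)²) = √(2916.000 + 1369.000) = 65.5
  I: √((4)² + (55)²) = √(16.000 + 3025.000) = 55.1
  J: √((60)² + (44)²) = √(3600.000 + 1936.000) = 74.4
  K: √((3)² + (42)²) = √(9.000 + 1764.000) = 42.1
  → nearest: G (20.1)

P→H; Q→G; R→G; S→G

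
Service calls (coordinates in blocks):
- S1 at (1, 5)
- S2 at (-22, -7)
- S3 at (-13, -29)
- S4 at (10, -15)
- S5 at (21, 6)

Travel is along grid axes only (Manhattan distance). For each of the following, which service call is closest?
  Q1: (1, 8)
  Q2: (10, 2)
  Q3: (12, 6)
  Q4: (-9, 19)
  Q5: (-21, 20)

Q1 at (1, 8):
  S1: 3 blocks
  S2: 38 blocks
  S3: 51 blocks
  S4: 32 blocks
  S5: 22 blocks
  → nearest: S1 (3 blocks)
Q2 at (10, 2):
  S1: 12 blocks
  S2: 41 blocks
  S3: 54 blocks
  S4: 17 blocks
  S5: 15 blocks
  → nearest: S1 (12 blocks)
Q3 at (12, 6):
  S1: 12 blocks
  S2: 47 blocks
  S3: 60 blocks
  S4: 23 blocks
  S5: 9 blocks
  → nearest: S5 (9 blocks)
Q4 at (-9, 19):
  S1: 24 blocks
  S2: 39 blocks
  S3: 52 blocks
  S4: 53 blocks
  S5: 43 blocks
  → nearest: S1 (24 blocks)
Q5 at (-21, 20):
  S1: 37 blocks
  S2: 28 blocks
  S3: 57 blocks
  S4: 66 blocks
  S5: 56 blocks
  → nearest: S2 (28 blocks)

Q1→S1; Q2→S1; Q3→S5; Q4→S1; Q5→S2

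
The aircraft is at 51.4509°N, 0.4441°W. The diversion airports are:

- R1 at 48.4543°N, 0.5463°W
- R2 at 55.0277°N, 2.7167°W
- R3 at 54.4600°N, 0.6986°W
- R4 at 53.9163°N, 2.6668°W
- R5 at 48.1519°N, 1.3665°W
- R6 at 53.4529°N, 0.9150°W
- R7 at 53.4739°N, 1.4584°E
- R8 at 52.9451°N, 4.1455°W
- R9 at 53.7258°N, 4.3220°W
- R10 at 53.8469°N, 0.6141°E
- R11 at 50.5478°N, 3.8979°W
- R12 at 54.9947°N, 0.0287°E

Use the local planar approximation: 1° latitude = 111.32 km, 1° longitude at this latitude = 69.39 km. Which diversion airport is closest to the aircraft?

Distances from 51.4509°N, 0.4441°W:
R1: 333.6569 km
R2: 428.2602 km
R3: 335.4382 km
R4: 314.8170 km
R5: 372.7805 km
R6: 225.2453 km
R7: 261.0422 km
R8: 305.9967 km
R9: 369.5125 km
R10: 276.6455 km
R11: 259.8912 km
R12: 395.8577 km
Minimum: R6 at 225.2453 km.

R6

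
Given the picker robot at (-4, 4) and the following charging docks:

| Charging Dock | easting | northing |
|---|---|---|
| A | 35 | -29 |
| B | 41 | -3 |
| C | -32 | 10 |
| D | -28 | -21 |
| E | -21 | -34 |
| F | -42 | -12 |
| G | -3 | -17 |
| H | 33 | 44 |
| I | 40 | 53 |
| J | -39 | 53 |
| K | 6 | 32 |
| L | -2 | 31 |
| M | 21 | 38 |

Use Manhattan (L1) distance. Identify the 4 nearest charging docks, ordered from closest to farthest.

Distances from (-4, 4):
A: 72
B: 52
C: 34
D: 49
E: 55
F: 54
G: 22
H: 77
I: 93
J: 84
K: 38
L: 29
M: 59
Sorted: G (22) < L (29) < C (34) < K (38) < D (49) < B (52) < …

G, L, C, K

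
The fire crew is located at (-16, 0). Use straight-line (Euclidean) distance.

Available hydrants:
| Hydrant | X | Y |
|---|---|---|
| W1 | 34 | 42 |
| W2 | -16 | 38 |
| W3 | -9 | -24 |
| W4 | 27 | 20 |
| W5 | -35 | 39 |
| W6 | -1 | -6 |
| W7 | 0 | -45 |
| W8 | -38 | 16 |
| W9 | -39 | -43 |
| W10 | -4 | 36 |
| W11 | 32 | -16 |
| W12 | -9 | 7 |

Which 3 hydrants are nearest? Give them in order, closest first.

W12, W6, W3

Distances from (-16, 0):
W1: √((50)² + (42)²) = √(2500.000 + 1764.000) = 65.3
W2: √((0)² + (38)²) = √(0.000 + 1444.000) = 38.0
W3: √((7)² + (-24)²) = √(49.000 + 576.000) = 25.0
W4: √((43)² + (20)²) = √(1849.000 + 400.000) = 47.4
W5: √((-19)² + (39)²) = √(361.000 + 1521.000) = 43.4
W6: √((15)² + (-6)²) = √(225.000 + 36.000) = 16.2
W7: √((16)² + (-45)²) = √(256.000 + 2025.000) = 47.8
W8: √((-22)² + (16)²) = √(484.000 + 256.000) = 27.2
W9: √((-23)² + (-43)²) = √(529.000 + 1849.000) = 48.8
W10: √((12)² + (36)²) = √(144.000 + 1296.000) = 37.9
W11: √((48)² + (-16)²) = √(2304.000 + 256.000) = 50.6
W12: √((7)² + (7)²) = √(49.000 + 49.000) = 9.9
Sorted: W12 (9.9) < W6 (16.2) < W3 (25.0) < W8 (27.2) < W10 (37.9) < …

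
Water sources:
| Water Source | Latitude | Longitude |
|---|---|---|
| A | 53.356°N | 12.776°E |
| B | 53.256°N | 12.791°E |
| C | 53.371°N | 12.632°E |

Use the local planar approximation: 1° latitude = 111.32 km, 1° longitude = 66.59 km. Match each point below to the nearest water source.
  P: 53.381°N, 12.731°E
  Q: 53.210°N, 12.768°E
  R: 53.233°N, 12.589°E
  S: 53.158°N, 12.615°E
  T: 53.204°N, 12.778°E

P→A; Q→B; R→B; S→B; T→B

P at 53.381°N, 12.731°E:
  A: √((-0.025·111.32)² + (0.045·66.59)²) = √(7.74509 + 8.97931) = 4.090 km
  B: √((-0.125·111.32)² + (0.060·66.59)²) = √(193.62722 + 15.96322) = 14.477 km
  C: √((-0.010·111.32)² + (-0.099·66.59)²) = √(1.23921 + 43.45987) = 6.686 km
  → nearest: A (4.090 km)
Q at 53.210°N, 12.768°E:
  A: √((0.146·111.32)² + (0.008·66.59)²) = √(264.15091 + 0.28379) = 16.261 km
  B: √((0.046·111.32)² + (0.023·66.59)²) = √(26.22177 + 2.34571) = 5.345 km
  C: √((0.161·111.32)² + (-0.136·66.59)²) = √(321.21672 + 82.01548) = 20.081 km
  → nearest: B (5.345 km)
R at 53.233°N, 12.589°E:
  A: √((0.123·111.32)² + (0.187·66.59)²) = √(187.48072 + 155.06052) = 18.508 km
  B: √((0.023·111.32)² + (0.202·66.59)²) = √(6.55544 + 180.93424) = 13.693 km
  C: √((0.138·111.32)² + (0.043·66.59)²) = √(235.99596 + 8.19889) = 15.627 km
  → nearest: B (13.693 km)
S at 53.158°N, 12.615°E:
  A: √((0.198·111.32)² + (0.161·66.59)²) = √(485.82155 + 114.93963) = 24.510 km
  B: √((0.098·111.32)² + (0.176·66.59)²) = √(119.01414 + 137.35465) = 16.012 km
  C: √((0.213·111.32)² + (0.017·66.59)²) = √(562.21911 + 1.28149) = 23.738 km
  → nearest: B (16.012 km)
T at 53.204°N, 12.778°E:
  A: √((0.152·111.32)² + (-0.002·66.59)²) = √(286.30806 + 0.01774) = 16.921 km
  B: √((0.052·111.32)² + (0.013·66.59)²) = √(33.50835 + 0.74938) = 5.853 km
  C: √((0.167·111.32)² + (-0.146·66.59)²) = √(345.60446 + 94.52001) = 20.979 km
  → nearest: B (5.853 km)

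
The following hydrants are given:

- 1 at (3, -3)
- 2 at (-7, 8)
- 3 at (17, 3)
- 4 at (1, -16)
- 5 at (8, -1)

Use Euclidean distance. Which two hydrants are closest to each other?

1 and 5

Pairwise distances:
1–2: √((-10)² + (11)²) = √(100.000 + 121.000) = 14.9
1–3: √((14)² + (6)²) = √(196.000 + 36.000) = 15.2
1–4: √((-2)² + (-13)²) = √(4.000 + 169.000) = 13.2
1–5: √((5)² + (2)²) = √(25.000 + 4.000) = 5.4
2–3: √((24)² + (-5)²) = √(576.000 + 25.000) = 24.5
2–4: √((8)² + (-24)²) = √(64.000 + 576.000) = 25.3
2–5: √((15)² + (-9)²) = √(225.000 + 81.000) = 17.5
3–4: √((-16)² + (-19)²) = √(256.000 + 361.000) = 24.8
3–5: √((-9)² + (-4)²) = √(81.000 + 16.000) = 9.8
4–5: √((7)² + (15)²) = √(49.000 + 225.000) = 16.6
Closest pair: 1–5 at 5.4.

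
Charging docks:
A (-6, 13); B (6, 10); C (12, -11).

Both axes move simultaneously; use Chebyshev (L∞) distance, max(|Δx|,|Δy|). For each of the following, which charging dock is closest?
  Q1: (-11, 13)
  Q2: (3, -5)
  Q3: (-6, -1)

Q1 at (-11, 13):
  A: max(|5|, |0|) = 5
  B: max(|17|, |-3|) = 17
  C: max(|23|, |-24|) = 24
  → nearest: A (5)
Q2 at (3, -5):
  A: max(|-9|, |18|) = 18
  B: max(|3|, |15|) = 15
  C: max(|9|, |-6|) = 9
  → nearest: C (9)
Q3 at (-6, -1):
  A: max(|0|, |14|) = 14
  B: max(|12|, |11|) = 12
  C: max(|18|, |-10|) = 18
  → nearest: B (12)

Q1→A; Q2→C; Q3→B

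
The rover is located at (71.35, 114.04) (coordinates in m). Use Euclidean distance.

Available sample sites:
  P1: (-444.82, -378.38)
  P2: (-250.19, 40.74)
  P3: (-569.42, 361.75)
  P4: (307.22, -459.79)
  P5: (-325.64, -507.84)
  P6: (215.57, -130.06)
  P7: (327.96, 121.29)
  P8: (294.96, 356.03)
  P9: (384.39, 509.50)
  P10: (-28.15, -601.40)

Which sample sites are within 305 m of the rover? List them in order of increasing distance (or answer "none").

P7, P6

Distances from (71.35, 114.04):
P1: 713.38 m
P2: 329.79 m
P3: 686.98 m
P4: 620.42 m
P5: 737.79 m
P6: 283.52 m
P7: 256.71 m
P8: 329.49 m
P9: 504.36 m
P10: 722.33 m
Threshold 305 m: P7 (256.71 m), P6 (283.52 m) are within range.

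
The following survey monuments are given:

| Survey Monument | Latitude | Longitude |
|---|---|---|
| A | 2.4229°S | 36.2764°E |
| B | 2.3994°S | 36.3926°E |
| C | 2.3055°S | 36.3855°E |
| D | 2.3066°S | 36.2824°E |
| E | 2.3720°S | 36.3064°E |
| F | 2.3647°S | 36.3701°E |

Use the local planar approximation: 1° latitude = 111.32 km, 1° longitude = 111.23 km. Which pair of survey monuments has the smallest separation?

B and F

Pairwise distances:
A–B: √((0.0235·111.32)² + (0.1162·111.23)²) = √(6.843561 + 167.053712) = 13.1870 km
A–C: √((0.1174·111.32)² + (0.1091·111.23)²) = √(170.797925 + 147.262909) = 17.8343 km
A–D: √((0.1163·111.32)² + (0.0060·111.23)²) = √(167.612277 + 0.445396) = 12.9637 km
A–E: √((0.0509·111.32)² + (0.0300·111.23)²) = √(32.105686 + 11.134902) = 6.5758 km
A–F: √((0.0582·111.32)² + (0.0937·111.23)²) = √(41.975160 + 108.623316) = 12.2719 km
B–C: √((0.0939·111.32)² + (-0.0071·111.23)²) = √(109.264122 + 0.623678) = 10.4827 km
B–D: √((0.0928·111.32)² + (-0.1102·111.23)²) = √(106.719148 + 150.247434) = 16.0302 km
B–E: √((0.0274·111.32)² + (-0.0862·111.23)²) = √(9.303525 + 91.930243) = 10.0615 km
B–F: √((0.0347·111.32)² + (-0.0225·111.23)²) = √(14.921255 + 6.263382) = 4.6027 km
C–D: √((-0.0011·111.32)² + (-0.1031·111.23)²) = √(0.014994 + 131.510735) = 11.4685 km
C–E: √((-0.0665·111.32)² + (-0.0791·111.23)²) = √(54.801152 + 77.409960) = 11.4983 km
C–F: √((-0.0592·111.32)² + (-0.0154·111.23)²) = √(43.429998 + 2.934170) = 6.8091 km
D–E: √((-0.0654·111.32)² + (0.0240·111.23)²) = √(53.003176 + 7.126337) = 7.7543 km
D–F: √((-0.0581·111.32)² + (0.0877·111.23)²) = √(41.831040 + 95.157508) = 11.7042 km
E–F: √((0.0073·111.32)² + (0.0637·111.23)²) = √(0.660377 + 50.202199) = 7.1318 km
Closest pair: B–F at 4.6027 km.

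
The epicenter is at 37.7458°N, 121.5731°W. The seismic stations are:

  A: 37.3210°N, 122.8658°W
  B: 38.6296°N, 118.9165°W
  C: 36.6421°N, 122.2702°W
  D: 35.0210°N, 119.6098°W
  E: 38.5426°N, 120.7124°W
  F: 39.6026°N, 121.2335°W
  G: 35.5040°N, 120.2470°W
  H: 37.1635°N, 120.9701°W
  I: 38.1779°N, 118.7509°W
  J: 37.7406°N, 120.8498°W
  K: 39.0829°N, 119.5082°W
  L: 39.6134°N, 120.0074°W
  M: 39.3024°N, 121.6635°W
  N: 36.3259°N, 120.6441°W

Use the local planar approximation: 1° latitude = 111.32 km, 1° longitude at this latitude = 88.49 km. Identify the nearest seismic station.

J

Distances from 37.7458°N, 121.5731°W:
A: 123.7802 km
B: 254.8398 km
C: 137.4800 km
D: 349.5552 km
E: 116.9124 km
F: 208.8721 km
G: 275.7698 km
H: 83.9588 km
I: 254.3267 km
J: 64.0074 km
K: 235.6752 km
L: 249.8373 km
M: 173.4653 km
N: 178.1629 km
Minimum: J at 64.0074 km.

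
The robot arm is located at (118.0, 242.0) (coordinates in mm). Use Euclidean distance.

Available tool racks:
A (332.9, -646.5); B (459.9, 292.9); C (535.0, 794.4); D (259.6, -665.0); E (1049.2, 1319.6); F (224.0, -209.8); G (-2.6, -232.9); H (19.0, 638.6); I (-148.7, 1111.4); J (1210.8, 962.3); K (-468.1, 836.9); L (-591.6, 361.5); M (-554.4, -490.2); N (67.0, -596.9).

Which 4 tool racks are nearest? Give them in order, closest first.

Distances from (118.0, 242.0):
A: 914.1 mm
B: 345.7 mm
C: 692.1 mm
D: 918.0 mm
E: 1424.2 mm
F: 464.1 mm
G: 490.0 mm
H: 408.8 mm
I: 909.4 mm
J: 1308.8 mm
K: 835.1 mm
L: 719.6 mm
M: 994.1 mm
N: 840.4 mm
Sorted: B (345.7 mm) < H (408.8 mm) < F (464.1 mm) < G (490.0 mm) < C (692.1 mm) < L (719.6 mm) < …

B, H, F, G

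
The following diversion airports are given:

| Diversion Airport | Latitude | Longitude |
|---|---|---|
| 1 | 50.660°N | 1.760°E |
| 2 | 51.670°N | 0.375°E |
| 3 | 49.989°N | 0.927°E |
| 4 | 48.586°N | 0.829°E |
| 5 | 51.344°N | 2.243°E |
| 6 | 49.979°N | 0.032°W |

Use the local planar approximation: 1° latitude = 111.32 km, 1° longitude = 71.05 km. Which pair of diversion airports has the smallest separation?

Pairwise distances:
1–2: 149.414 km
1–3: 95.301 km
1–4: 240.167 km
1–5: 83.519 km
1–6: 148.182 km
2–3: 191.195 km
2–4: 344.823 km
2–5: 137.593 km
2–6: 190.450 km
3–4: 156.337 km
3–5: 177.468 km
3–6: 68.146 km
4–5: 323.040 km
4–6: 166.699 km
5–6: 221.848 km
Closest pair: 3–6 at 68.146 km.

3 and 6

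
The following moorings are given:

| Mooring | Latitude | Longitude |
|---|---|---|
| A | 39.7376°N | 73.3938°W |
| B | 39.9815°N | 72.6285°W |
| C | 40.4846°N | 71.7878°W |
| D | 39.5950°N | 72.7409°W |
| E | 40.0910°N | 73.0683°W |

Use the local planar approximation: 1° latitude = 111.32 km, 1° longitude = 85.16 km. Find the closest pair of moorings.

B and E

Pairwise distances:
A–B: √((0.2439·111.32)² + (0.7653·85.16)²) = √(737.173977 + 4247.513151) = 70.6023 km
A–C: √((0.7470·111.32)² + (1.6060·85.16)²) = √(6914.926988 + 18705.201348) = 160.0629 km
A–D: √((-0.1426·111.32)² + (0.6529·85.16)²) = √(251.991242 + 3091.467198) = 57.8226 km
A–E: √((0.3534·111.32)² + (0.3255·85.16)²) = √(1547.673996 + 768.375115) = 48.1253 km
B–C: √((0.5031·111.32)² + (0.8407·85.16)²) = √(3136.570330 + 5125.702554) = 90.8970 km
B–D: √((-0.3865·111.32)² + (-0.1124·85.16)²) = √(1851.166114 + 91.622878) = 44.0771 km
B–E: √((0.1095·111.32)² + (-0.4398·85.16)²) = √(148.584885 + 1402.754775) = 39.3870 km
C–D: √((-0.8896·111.32)² + (-0.9531·85.16)²) = √(9806.994772 + 6587.918907) = 128.0426 km
C–E: √((-0.3936·111.32)² + (-1.2805·85.16)²) = √(1919.802597 + 11891.331085) = 117.5208 km
D–E: √((0.4960·111.32)² + (-0.3274·85.16)²) = √(3048.665305 + 777.371574) = 61.8550 km
Closest pair: B–E at 39.3870 km.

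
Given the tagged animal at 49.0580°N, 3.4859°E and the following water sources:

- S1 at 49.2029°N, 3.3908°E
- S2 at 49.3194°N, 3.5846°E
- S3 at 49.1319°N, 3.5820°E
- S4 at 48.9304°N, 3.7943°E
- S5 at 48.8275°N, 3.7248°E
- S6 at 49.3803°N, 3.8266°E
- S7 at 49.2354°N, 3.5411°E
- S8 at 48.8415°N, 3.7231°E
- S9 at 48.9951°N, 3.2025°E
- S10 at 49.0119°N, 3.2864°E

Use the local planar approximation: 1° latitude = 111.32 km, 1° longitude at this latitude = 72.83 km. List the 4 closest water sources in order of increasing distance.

S3, S10, S1, S7

Distances from 49.0580°N, 3.4859°E:
S1: √((0.1449·111.32)² + (-0.0951·72.83)²) = √(260.185546 + 47.971318) = 17.5544 km
S2: √((0.2614·111.32)² + (0.0987·72.83)²) = √(846.754595 + 51.671959) = 29.9738 km
S3: √((0.0739·111.32)² + (0.0961·72.83)²) = √(67.676092 + 48.985483) = 10.8010 km
S4: √((-0.1276·111.32)² + (0.3084·72.83)²) = √(201.765888 + 504.486279) = 26.5754 km
S5: √((-0.2305·111.32)² + (0.2389·72.83)²) = √(658.397624 + 302.728228) = 31.0020 km
S6: √((0.3223·111.32)² + (0.3407·72.83)²) = √(1287.262170 + 615.693951) = 43.6229 km
S7: √((0.1774·111.32)² + (0.0552·72.83)²) = √(389.990139 + 16.162137) = 20.1532 km
S8: √((-0.2165·111.32)² + (0.2372·72.83)²) = √(580.847597 + 298.435161) = 29.6527 km
S9: √((-0.0629·111.32)² + (-0.2834·72.83)²) = √(49.028396 + 426.010508) = 21.7954 km
S10: √((-0.0461·111.32)² + (-0.1995·72.83)²) = √(26.335905 + 211.108840) = 15.4092 km
Sorted: S3 (10.8010 km) < S10 (15.4092 km) < S1 (17.5544 km) < S7 (20.1532 km) < S9 (21.7954 km) < S4 (26.5754 km) < …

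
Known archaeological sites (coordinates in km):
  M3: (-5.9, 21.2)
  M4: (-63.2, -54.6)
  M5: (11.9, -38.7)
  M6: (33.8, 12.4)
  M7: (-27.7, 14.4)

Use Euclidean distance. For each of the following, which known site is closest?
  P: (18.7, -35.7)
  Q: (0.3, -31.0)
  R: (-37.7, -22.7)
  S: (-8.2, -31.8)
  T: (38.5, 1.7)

P at (18.7, -35.7):
  M3: √((-24.6)² + (56.9)²) = √(605.160 + 3237.610) = 62.0 km
  M4: √((-81.9)² + (-18.9)²) = √(6707.610 + 357.210) = 84.1 km
  M5: √((-6.8)² + (-3.0)²) = √(46.240 + 9.000) = 7.4 km
  M6: √((15.1)² + (48.1)²) = √(228.010 + 2313.610) = 50.4 km
  M7: √((-46.4)² + (50.1)²) = √(2152.960 + 2510.010) = 68.3 km
  → nearest: M5 (7.4 km)
Q at (0.3, -31.0):
  M3: √((-6.2)² + (52.2)²) = √(38.440 + 2724.840) = 52.6 km
  M4: √((-63.5)² + (-23.6)²) = √(4032.250 + 556.960) = 67.7 km
  M5: √((11.6)² + (-7.7)²) = √(134.560 + 59.290) = 13.9 km
  M6: √((33.5)² + (43.4)²) = √(1122.250 + 1883.560) = 54.8 km
  M7: √((-28.0)² + (45.4)²) = √(784.000 + 2061.160) = 53.3 km
  → nearest: M5 (13.9 km)
R at (-37.7, -22.7):
  M3: √((31.8)² + (43.9)²) = √(1011.240 + 1927.210) = 54.2 km
  M4: √((-25.5)² + (-31.9)²) = √(650.250 + 1017.610) = 40.8 km
  M5: √((49.6)² + (-16.0)²) = √(2460.160 + 256.000) = 52.1 km
  M6: √((71.5)² + (35.1)²) = √(5112.250 + 1232.010) = 79.7 km
  M7: √((10.0)² + (37.1)²) = √(100.000 + 1376.410) = 38.4 km
  → nearest: M7 (38.4 km)
S at (-8.2, -31.8):
  M3: √((2.3)² + (53.0)²) = √(5.290 + 2809.000) = 53.0 km
  M4: √((-55.0)² + (-22.8)²) = √(3025.000 + 519.840) = 59.5 km
  M5: √((20.1)² + (-6.9)²) = √(404.010 + 47.610) = 21.3 km
  M6: √((42.0)² + (44.2)²) = √(1764.000 + 1953.640) = 61.0 km
  M7: √((-19.5)² + (46.2)²) = √(380.250 + 2134.440) = 50.1 km
  → nearest: M5 (21.3 km)
T at (38.5, 1.7):
  M3: √((-44.4)² + (19.5)²) = √(1971.360 + 380.250) = 48.5 km
  M4: √((-101.7)² + (-56.3)²) = √(10342.890 + 3169.690) = 116.2 km
  M5: √((-26.6)² + (-40.4)²) = √(707.560 + 1632.160) = 48.4 km
  M6: √((-4.7)² + (10.7)²) = √(22.090 + 114.490) = 11.7 km
  M7: √((-66.2)² + (12.7)²) = √(4382.440 + 161.290) = 67.4 km
  → nearest: M6 (11.7 km)

P→M5; Q→M5; R→M7; S→M5; T→M6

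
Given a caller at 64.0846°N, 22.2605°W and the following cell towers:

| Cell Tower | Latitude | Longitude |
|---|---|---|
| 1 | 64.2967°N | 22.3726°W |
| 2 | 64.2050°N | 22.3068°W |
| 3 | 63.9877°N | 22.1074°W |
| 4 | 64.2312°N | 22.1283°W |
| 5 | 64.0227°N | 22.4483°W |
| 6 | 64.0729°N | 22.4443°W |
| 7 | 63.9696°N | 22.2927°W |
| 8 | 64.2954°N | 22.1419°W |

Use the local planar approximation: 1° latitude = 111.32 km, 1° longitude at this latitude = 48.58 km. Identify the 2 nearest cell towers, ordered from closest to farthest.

Distances from 64.0846°N, 22.2605°W:
1: √((0.2121·111.32)² + (-0.1121·48.58)²) = √(557.477999 + 29.656934) = 24.2309 km
2: √((0.1204·111.32)² + (-0.0463·48.58)²) = √(179.638479 + 5.059144) = 13.5904 km
3: √((-0.0969·111.32)² + (0.1531·48.58)²) = √(116.357384 + 55.317864) = 13.1025 km
4: √((0.1466·111.32)² + (0.1322·48.58)²) = √(266.326472 + 41.245629) = 17.5377 km
5: √((-0.0619·111.32)² + (-0.1878·48.58)²) = √(47.481857 + 83.235041) = 11.4331 km
6: √((-0.0117·111.32)² + (-0.1838·48.58)²) = √(1.696360 + 79.727112) = 9.0235 km
7: √((-0.1150·111.32)² + (-0.0322·48.58)²) = √(163.886083 + 2.446959) = 12.8970 km
8: √((0.2108·111.32)² + (0.1186·48.58)²) = √(550.665171 + 33.195896) = 24.1632 km
Sorted: 6 (9.0235 km) < 5 (11.4331 km) < 7 (12.8970 km) < 3 (13.1025 km) < …

6, 5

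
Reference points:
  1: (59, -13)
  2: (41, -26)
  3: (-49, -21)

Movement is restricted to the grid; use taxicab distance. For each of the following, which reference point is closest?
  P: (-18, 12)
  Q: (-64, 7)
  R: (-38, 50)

P at (-18, 12):
  1: 102
  2: 97
  3: 64
  → nearest: 3 (64)
Q at (-64, 7):
  1: 143
  2: 138
  3: 43
  → nearest: 3 (43)
R at (-38, 50):
  1: 160
  2: 155
  3: 82
  → nearest: 3 (82)

P→3; Q→3; R→3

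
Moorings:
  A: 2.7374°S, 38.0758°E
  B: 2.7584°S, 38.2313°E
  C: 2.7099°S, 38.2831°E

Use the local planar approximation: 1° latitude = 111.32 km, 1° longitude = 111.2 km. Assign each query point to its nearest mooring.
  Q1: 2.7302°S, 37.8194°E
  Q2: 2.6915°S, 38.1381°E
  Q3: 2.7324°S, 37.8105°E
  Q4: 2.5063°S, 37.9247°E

Q1→A; Q2→A; Q3→A; Q4→A

Q1 at 2.7302°S, 37.8194°E:
  A: √((-0.0072·111.32)² + (0.2564·111.2)²) = √(0.642409 + 812.915896) = 28.5229 km
  B: √((-0.0282·111.32)² + (0.4119·111.2)²) = √(9.854727 + 2097.940459) = 45.9107 km
  C: √((0.0203·111.32)² + (0.4637·111.2)²) = √(5.106678 + 2658.788345) = 51.6129 km
  → nearest: A (28.5229 km)
Q2 at 2.6915°S, 38.1381°E:
  A: √((-0.0459·111.32)² + (-0.0623·111.2)²) = √(26.107890 + 47.993859) = 8.6082 km
  B: √((-0.0669·111.32)² + (0.0932·111.2)²) = √(55.462396 + 107.409180) = 12.7621 km
  C: √((-0.0184·111.32)² + (0.1450·111.2)²) = √(4.195484 + 259.983376) = 16.2536 km
  → nearest: A (8.6082 km)
Q3 at 2.7324°S, 37.8105°E:
  A: √((-0.0050·111.32)² + (0.2653·111.2)²) = √(0.309804 + 870.330242) = 29.5066 km
  B: √((-0.0260·111.32)² + (0.4208·111.2)²) = √(8.377088 + 2189.581106) = 46.8824 km
  C: √((0.0225·111.32)² + (0.4726·111.2)²) = √(6.273522 + 2761.830422) = 52.6128 km
  → nearest: A (29.5066 km)
Q4 at 2.5063°S, 37.9247°E:
  A: √((-0.2311·111.32)² + (0.1511·111.2)²) = √(661.829752 + 282.317957) = 30.7270 km
  B: √((-0.2521·111.32)² + (0.3066·111.2)²) = √(787.575299 + 1162.395381) = 44.1585 km
  C: √((-0.2036·111.32)² + (0.3584·111.2)²) = √(513.690983 + 1588.347693) = 45.8480 km
  → nearest: A (30.7270 km)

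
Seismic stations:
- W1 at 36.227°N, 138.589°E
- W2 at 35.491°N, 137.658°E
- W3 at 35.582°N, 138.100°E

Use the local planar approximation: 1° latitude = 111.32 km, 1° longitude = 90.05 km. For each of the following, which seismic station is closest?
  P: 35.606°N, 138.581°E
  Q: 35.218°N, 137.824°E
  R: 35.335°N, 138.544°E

P at 35.606°N, 138.581°E:
  W1: √((0.621·111.32)² + (0.008·90.05)²) = √(4778.91819 + 0.51898) = 69.133 km
  W2: √((-0.115·111.32)² + (-0.923·90.05)²) = √(163.88608 + 6908.29439) = 84.096 km
  W3: √((-0.024·111.32)² + (-0.481·90.05)²) = √(7.13787 + 1876.10693) = 43.396 km
  → nearest: W3 (43.396 km)
Q at 35.218°N, 137.824°E:
  W1: √((1.009·111.32)² + (0.765·90.05)²) = √(12616.20473 + 4745.59099) = 131.764 km
  W2: √((0.273·111.32)² + (-0.166·90.05)²) = √(923.57398 + 223.45167) = 33.868 km
  W3: √((0.364·111.32)² + (0.276·90.05)²) = √(1641.90930 + 617.71137) = 47.535 km
  → nearest: W2 (33.868 km)
R at 35.335°N, 138.544°E:
  W1: √((0.892·111.32)² + (0.045·90.05)²) = √(9859.98159 + 16.42073) = 99.380 km
  W2: √((0.156·111.32)² + (-0.886·90.05)²) = √(301.57518 + 6365.53453) = 81.652 km
  W3: √((0.247·111.32)² + (-0.444·90.05)²) = √(756.03222 + 1598.57632) = 48.524 km
  → nearest: W3 (48.524 km)

P→W3; Q→W2; R→W3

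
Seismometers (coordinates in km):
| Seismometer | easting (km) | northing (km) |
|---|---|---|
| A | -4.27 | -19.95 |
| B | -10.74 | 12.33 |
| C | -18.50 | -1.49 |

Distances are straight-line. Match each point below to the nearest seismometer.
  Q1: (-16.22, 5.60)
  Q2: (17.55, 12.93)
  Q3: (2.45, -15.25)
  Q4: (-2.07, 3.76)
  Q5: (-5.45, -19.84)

Q1→C; Q2→B; Q3→A; Q4→B; Q5→A

Q1 at (-16.22, 5.60):
  A: 28.21 km
  B: 8.68 km
  C: 7.45 km
  → nearest: C (7.45 km)
Q2 at (17.55, 12.93):
  A: 39.46 km
  B: 28.30 km
  C: 38.83 km
  → nearest: B (28.30 km)
Q3 at (2.45, -15.25):
  A: 8.20 km
  B: 30.57 km
  C: 25.06 km
  → nearest: A (8.20 km)
Q4 at (-2.07, 3.76):
  A: 23.81 km
  B: 12.19 km
  C: 17.25 km
  → nearest: B (12.19 km)
Q5 at (-5.45, -19.84):
  A: 1.19 km
  B: 32.60 km
  C: 22.52 km
  → nearest: A (1.19 km)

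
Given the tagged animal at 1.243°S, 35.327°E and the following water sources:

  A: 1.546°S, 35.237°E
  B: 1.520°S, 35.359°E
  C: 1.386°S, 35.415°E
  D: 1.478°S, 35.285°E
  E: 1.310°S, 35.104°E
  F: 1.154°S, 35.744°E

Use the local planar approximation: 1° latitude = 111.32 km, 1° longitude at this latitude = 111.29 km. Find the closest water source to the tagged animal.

Distances from 1.243°S, 35.327°E:
A: √((-0.303·111.32)² + (-0.090·111.29)²) = √(1137.71020 + 100.32226) = 35.186 km
B: √((-0.277·111.32)² + (0.032·111.29)²) = √(950.83669 + 12.68272) = 31.041 km
C: √((-0.143·111.32)² + (0.088·111.29)²) = √(253.40692 + 95.91303) = 18.690 km
D: √((-0.235·111.32)² + (-0.042·111.29)²) = √(684.35606 + 21.84796) = 26.574 km
E: √((-0.067·111.32)² + (-0.223·111.29)²) = √(55.62833 + 615.91674) = 25.914 km
F: √((0.089·111.32)² + (0.417·111.29)²) = √(98.15816 + 2153.69597) = 47.454 km
Minimum: C at 18.690 km.

C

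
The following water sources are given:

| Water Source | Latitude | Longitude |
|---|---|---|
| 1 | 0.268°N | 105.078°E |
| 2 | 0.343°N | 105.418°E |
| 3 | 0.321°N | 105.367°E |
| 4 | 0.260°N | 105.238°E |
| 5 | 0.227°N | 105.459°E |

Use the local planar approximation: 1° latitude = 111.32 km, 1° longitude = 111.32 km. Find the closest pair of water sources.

2 and 3

Pairwise distances:
1–2: 38.759 km
1–3: 32.708 km
1–4: 17.833 km
1–5: 42.658 km
2–3: 6.183 km
2–4: 22.065 km
2–5: 13.696 km
3–4: 15.885 km
3–5: 14.642 km
4–5: 24.874 km
Closest pair: 2–3 at 6.183 km.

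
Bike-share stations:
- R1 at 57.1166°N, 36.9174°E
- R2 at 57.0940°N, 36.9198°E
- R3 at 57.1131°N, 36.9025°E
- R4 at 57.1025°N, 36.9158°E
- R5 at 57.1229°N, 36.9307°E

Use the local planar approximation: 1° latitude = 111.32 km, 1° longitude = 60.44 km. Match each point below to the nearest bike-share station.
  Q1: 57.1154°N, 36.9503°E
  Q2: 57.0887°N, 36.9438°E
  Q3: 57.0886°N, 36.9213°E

Q1 at 57.1154°N, 36.9503°E:
  R1: √((0.0012·111.32)² + (-0.0329·60.44)²) = √(0.017845 + 3.954037) = 1.9930 km
  R2: √((-0.0214·111.32)² + (-0.0305·60.44)²) = √(5.675106 + 3.398197) = 3.0122 km
  R3: √((-0.0023·111.32)² + (-0.0478·60.44)²) = √(0.065554 + 8.346506) = 2.9004 km
  R4: √((-0.0129·111.32)² + (-0.0345·60.44)²) = √(2.062176 + 4.347976) = 2.5318 km
  R5: √((0.0075·111.32)² + (-0.0196·60.44)²) = √(0.697058 + 1.403334) = 1.4493 km
  → nearest: R5 (1.4493 km)
Q2 at 57.0887°N, 36.9438°E:
  R1: √((0.0279·111.32)² + (-0.0264·60.44)²) = √(9.646168 + 2.545990) = 3.4917 km
  R2: √((0.0053·111.32)² + (-0.0240·60.44)²) = √(0.348095 + 2.104124) = 1.5660 km
  R3: √((0.0244·111.32)² + (-0.0413·60.44)²) = √(7.377786 + 6.230875) = 3.6890 km
  R4: √((0.0138·111.32)² + (-0.0280·60.44)²) = √(2.359960 + 2.863947) = 2.2856 km
  R5: √((0.0342·111.32)² + (-0.0131·60.44)²) = √(14.494345 + 0.626890) = 3.8886 km
  → nearest: R2 (1.5660 km)
Q3 at 57.0886°N, 36.9213°E:
  R1: √((0.0280·111.32)² + (-0.0039·60.44)²) = √(9.715440 + 0.055562) = 3.1259 km
  R2: √((0.0054·111.32)² + (-0.0015·60.44)²) = √(0.361355 + 0.008219) = 0.6079 km
  R3: √((0.0245·111.32)² + (-0.0188·60.44)²) = √(7.438383 + 1.291114) = 2.9546 km
  R4: √((0.0139·111.32)² + (-0.0055·60.44)²) = √(2.394286 + 0.110503) = 1.5827 km
  R5: √((0.0343·111.32)² + (0.0094·60.44)²) = √(14.579232 + 0.322779) = 3.8603 km
  → nearest: R2 (0.6079 km)

Q1→R5; Q2→R2; Q3→R2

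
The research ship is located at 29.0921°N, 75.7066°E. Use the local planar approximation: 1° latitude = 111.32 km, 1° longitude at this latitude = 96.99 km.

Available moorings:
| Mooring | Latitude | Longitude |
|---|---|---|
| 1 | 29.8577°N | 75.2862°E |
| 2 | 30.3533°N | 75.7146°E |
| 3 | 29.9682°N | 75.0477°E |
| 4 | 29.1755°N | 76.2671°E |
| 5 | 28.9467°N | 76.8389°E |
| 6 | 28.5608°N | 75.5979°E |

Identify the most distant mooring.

2

Distances from 29.0921°N, 75.7066°E:
1: 94.4782 km
2: 140.3989 km
3: 116.6005 km
4: 55.1500 km
5: 111.0081 km
6: 60.0766 km
Maximum: 2 at 140.3989 km.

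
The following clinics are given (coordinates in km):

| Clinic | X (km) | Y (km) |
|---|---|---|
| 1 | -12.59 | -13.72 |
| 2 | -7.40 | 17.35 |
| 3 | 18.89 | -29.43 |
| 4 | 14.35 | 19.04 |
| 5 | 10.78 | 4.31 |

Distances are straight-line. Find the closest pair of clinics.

4 and 5

Pairwise distances:
1–2: 31.50 km
1–3: 35.18 km
1–4: 42.41 km
1–5: 29.52 km
2–3: 53.66 km
2–4: 21.82 km
2–5: 22.37 km
3–4: 48.68 km
3–5: 34.70 km
4–5: 15.16 km
Closest pair: 4–5 at 15.16 km.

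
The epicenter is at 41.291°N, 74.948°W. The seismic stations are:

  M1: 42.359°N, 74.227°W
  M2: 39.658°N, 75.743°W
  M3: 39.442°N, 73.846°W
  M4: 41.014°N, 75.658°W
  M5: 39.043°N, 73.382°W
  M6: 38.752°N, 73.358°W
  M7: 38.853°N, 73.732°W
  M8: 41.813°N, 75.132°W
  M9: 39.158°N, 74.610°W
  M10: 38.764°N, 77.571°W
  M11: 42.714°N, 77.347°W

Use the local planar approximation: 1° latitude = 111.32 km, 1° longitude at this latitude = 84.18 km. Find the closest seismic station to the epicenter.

Distances from 41.291°N, 74.948°W:
M1: √((1.068·111.32)² + (0.721·84.18)²) = √(14134.77503 + 3683.73493) = 133.486 km
M2: √((-1.633·111.32)² + (-0.795·84.18)²) = √(33045.98982 + 4478.70131) = 193.713 km
M3: √((-1.849·111.32)² + (1.102·84.18)²) = √(42366.26883 + 8605.59755) = 225.769 km
M4: √((-0.277·111.32)² + (-0.710·84.18)²) = √(950.83669 + 3572.18992) = 67.253 km
M5: √((-2.248·111.32)² + (1.566·84.18)²) = √(62623.74119 + 17378.06264) = 282.846 km
M6: √((-2.539·111.32)² + (1.590·84.18)²) = √(79886.20622 + 17914.80525) = 312.732 km
M7: √((-2.438·111.32)² + (1.216·84.18)²) = √(73656.96125 + 10478.15920) = 290.061 km
M8: √((0.522·111.32)² + (-0.184·84.18)²) = √(3376.66053 + 239.91284) = 60.138 km
M9: √((-2.133·111.32)² + (0.338·84.18)²) = √(56380.39396 + 809.56410) = 239.144 km
M10: √((-2.527·111.32)² + (-2.623·84.18)²) = √(79132.86310 + 48754.46824) = 357.613 km
M11: √((1.423·111.32)² + (-2.399·84.18)²) = √(25093.20852 + 40782.92200) = 256.663 km
Minimum: M8 at 60.138 km.

M8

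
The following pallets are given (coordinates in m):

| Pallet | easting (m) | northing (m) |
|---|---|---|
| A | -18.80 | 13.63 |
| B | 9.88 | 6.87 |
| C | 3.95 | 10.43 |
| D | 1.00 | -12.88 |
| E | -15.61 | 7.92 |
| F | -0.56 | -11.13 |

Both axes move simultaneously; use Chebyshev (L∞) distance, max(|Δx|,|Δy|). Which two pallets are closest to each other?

D and F

Pairwise distances:
D–F: 1.75 m
A–E: 5.71 m
B–C: 5.93 m
B–F: 18.00 m
E–F: 19.05 m
C–E: 19.56 m
B–D: 19.75 m
D–E: 20.80 m
C–F: 21.56 m
A–C: 22.75 m
C–D: 23.31 m
A–F: 24.76 m
B–E: 25.49 m
A–D: 26.51 m
A–B: 28.68 m
Closest pair: D–F at 1.75 m.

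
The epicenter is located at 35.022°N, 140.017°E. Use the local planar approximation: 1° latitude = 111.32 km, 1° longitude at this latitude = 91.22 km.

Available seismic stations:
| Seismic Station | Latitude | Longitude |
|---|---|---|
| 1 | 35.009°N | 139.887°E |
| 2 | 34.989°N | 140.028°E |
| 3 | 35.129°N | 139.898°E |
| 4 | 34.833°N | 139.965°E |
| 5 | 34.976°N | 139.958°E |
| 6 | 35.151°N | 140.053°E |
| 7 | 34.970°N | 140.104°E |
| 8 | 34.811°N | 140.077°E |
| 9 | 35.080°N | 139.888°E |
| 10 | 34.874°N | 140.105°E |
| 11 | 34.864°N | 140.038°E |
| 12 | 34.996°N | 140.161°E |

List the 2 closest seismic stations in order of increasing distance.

2, 5

Distances from 35.022°N, 140.017°E:
1: 11.947 km
2: 3.808 km
3: 16.116 km
4: 21.568 km
5: 7.429 km
6: 14.731 km
7: 9.823 km
8: 24.118 km
9: 13.422 km
10: 18.327 km
11: 17.693 km
12: 13.451 km
Sorted: 2 (3.808 km) < 5 (7.429 km) < 7 (9.823 km) < 1 (11.947 km) < …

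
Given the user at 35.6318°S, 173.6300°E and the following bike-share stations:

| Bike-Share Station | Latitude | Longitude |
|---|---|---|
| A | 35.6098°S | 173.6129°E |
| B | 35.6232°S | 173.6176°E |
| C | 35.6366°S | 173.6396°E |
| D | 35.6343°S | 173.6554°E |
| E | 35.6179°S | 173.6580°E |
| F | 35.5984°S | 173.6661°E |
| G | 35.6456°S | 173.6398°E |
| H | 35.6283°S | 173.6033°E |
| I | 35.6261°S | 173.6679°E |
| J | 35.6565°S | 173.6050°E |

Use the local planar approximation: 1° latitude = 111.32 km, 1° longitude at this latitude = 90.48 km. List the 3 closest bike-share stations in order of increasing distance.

C, B, G

Distances from 35.6318°S, 173.6300°E:
A: 2.8968 km
B: 1.4749 km
C: 1.0198 km
D: 2.3150 km
E: 2.9686 km
F: 4.9490 km
G: 1.7738 km
H: 2.4470 km
I: 3.4874 km
J: 3.5605 km
Sorted: C (1.0198 km) < B (1.4749 km) < G (1.7738 km) < D (2.3150 km) < H (2.4470 km) < …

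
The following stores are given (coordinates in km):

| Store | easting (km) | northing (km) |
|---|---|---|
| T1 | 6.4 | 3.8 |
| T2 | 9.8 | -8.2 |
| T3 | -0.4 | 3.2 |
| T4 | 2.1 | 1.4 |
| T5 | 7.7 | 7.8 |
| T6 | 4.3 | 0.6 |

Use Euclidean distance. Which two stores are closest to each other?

T4 and T6

Pairwise distances:
T1–T2: √((3.4)² + (-12.0)²) = √(11.560 + 144.000) = 12.5 km
T1–T3: √((-6.8)² + (-0.6)²) = √(46.240 + 0.360) = 6.8 km
T1–T4: √((-4.3)² + (-2.4)²) = √(18.490 + 5.760) = 4.9 km
T1–T5: √((1.3)² + (4.0)²) = √(1.690 + 16.000) = 4.2 km
T1–T6: √((-2.1)² + (-3.2)²) = √(4.410 + 10.240) = 3.8 km
T2–T3: √((-10.2)² + (11.4)²) = √(104.040 + 129.960) = 15.3 km
T2–T4: √((-7.7)² + (9.6)²) = √(59.290 + 92.160) = 12.3 km
T2–T5: √((-2.1)² + (16.0)²) = √(4.410 + 256.000) = 16.1 km
T2–T6: √((-5.5)² + (8.8)²) = √(30.250 + 77.440) = 10.4 km
T3–T4: √((2.5)² + (-1.8)²) = √(6.250 + 3.240) = 3.1 km
T3–T5: √((8.1)² + (4.6)²) = √(65.610 + 21.160) = 9.3 km
T3–T6: √((4.7)² + (-2.6)²) = √(22.090 + 6.760) = 5.4 km
T4–T5: √((5.6)² + (6.4)²) = √(31.360 + 40.960) = 8.5 km
T4–T6: √((2.2)² + (-0.8)²) = √(4.840 + 0.640) = 2.3 km
T5–T6: √((-3.4)² + (-7.2)²) = √(11.560 + 51.840) = 8.0 km
Closest pair: T4–T6 at 2.3 km.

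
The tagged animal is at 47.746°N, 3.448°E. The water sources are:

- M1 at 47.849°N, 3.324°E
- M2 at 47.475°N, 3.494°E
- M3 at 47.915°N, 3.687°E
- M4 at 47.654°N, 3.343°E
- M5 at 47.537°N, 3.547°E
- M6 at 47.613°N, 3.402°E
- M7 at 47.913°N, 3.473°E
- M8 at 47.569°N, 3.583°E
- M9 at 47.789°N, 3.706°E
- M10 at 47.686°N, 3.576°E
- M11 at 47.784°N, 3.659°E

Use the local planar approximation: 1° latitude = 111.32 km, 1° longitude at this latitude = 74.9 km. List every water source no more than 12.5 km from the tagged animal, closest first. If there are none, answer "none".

Distances from 47.746°N, 3.448°E:
M1: √((0.103·111.32)² + (-0.124·74.9)²) = √(131.46824 + 86.25951) = 14.756 km
M2: √((-0.271·111.32)² + (0.046·74.9)²) = √(910.09133 + 11.87078) = 30.364 km
M3: √((0.169·111.32)² + (0.239·74.9)²) = √(353.93198 + 320.44938) = 25.969 km
M4: √((-0.092·111.32)² + (-0.105·74.9)²) = √(104.88709 + 61.85036) = 12.913 km
M5: √((-0.209·111.32)² + (0.099·74.9)²) = √(541.30117 + 54.98371) = 24.419 km
M6: √((-0.133·111.32)² + (-0.046·74.9)²) = √(219.20461 + 11.87078) = 15.201 km
M7: √((0.167·111.32)² + (0.025·74.9)²) = √(345.60446 + 3.50626) = 18.685 km
M8: √((-0.177·111.32)² + (0.135·74.9)²) = √(388.23343 + 102.24243) = 22.147 km
M9: √((0.043·111.32)² + (0.258·74.9)²) = √(22.91307 + 373.42471) = 19.908 km
M10: √((-0.060·111.32)² + (0.128·74.9)²) = √(44.61171 + 91.91440) = 11.684 km
M11: √((0.038·111.32)² + (0.211·74.9)²) = √(17.89425 + 249.76326) = 16.360 km
Threshold 12.5 km: M10 (11.684 km) is within range.

M10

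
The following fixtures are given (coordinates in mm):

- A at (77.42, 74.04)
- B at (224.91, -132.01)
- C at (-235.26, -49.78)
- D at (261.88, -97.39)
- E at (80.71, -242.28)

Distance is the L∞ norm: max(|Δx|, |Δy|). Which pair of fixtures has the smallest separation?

Pairwise distances:
A–B: 206.05 mm
A–C: 312.68 mm
A–D: 184.46 mm
A–E: 316.32 mm
B–C: 460.17 mm
B–D: 36.97 mm
B–E: 144.20 mm
C–D: 497.14 mm
C–E: 315.97 mm
D–E: 181.17 mm
Closest pair: B–D at 36.97 mm.

B and D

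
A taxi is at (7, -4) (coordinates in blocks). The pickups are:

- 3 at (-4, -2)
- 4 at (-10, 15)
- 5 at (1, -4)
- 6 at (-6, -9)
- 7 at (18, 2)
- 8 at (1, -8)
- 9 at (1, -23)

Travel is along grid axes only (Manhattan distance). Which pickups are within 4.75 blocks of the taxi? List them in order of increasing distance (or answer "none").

none

Distances from (7, -4):
3: |-11| + |2| = 11 + 2 = 13 blocks
4: |-17| + |19| = 17 + 19 = 36 blocks
5: |-6| + |0| = 6 + 0 = 6 blocks
6: |-13| + |-5| = 13 + 5 = 18 blocks
7: |11| + |6| = 11 + 6 = 17 blocks
8: |-6| + |-4| = 6 + 4 = 10 blocks
9: |-6| + |-19| = 6 + 19 = 25 blocks
Threshold 4.75 blocks: none within range.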